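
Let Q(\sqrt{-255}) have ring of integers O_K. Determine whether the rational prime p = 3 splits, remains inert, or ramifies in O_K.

ramified — (3) = 𝔭²

d = -255 ≡ 1 (mod 4), so O_K = ℤ[(1+√-255)/2] and disc(K) = d = -255.
Ramification test: 3 | -255. The prime 3 ramifies in K.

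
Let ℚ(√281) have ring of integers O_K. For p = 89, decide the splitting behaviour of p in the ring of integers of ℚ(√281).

d = 281 ≡ 1 (mod 4), so O_K = ℤ[(1+√281)/2] and disc(K) = d = 281.
disc(K) = 281 is not divisible by 89; 89 is unramified.
Legendre symbol by Euler's criterion: (281/89) ≡ 281^44 ≡ 88 (mod 89), i.e. (281/89) = -1.
Legendre symbol -1 ⇒ 89 is inert.

inert — (89) stays prime in O_K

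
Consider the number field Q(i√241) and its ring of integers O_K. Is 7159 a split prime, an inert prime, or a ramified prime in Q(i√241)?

7159 splits in O_K

-241 mod 4 = 3, hence disc K = 4·(-241) = -964 and O_K = ℤ[√-241].
Since gcd(7159, -964) = 1 the prime 7159 does not ramify.
Compute (-241/7159) via Euler: 6918^((7159-1)/2) mod 7159 = 1, so (-241/7159) = 1.
(-241/7159) = 1, so 7159 splits.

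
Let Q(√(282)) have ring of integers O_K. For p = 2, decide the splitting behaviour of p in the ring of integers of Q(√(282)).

Since 282 ≢ 1 mod 4, the ring of integers is ℤ[√282] with discriminant 4·282 = 1128.
Ramification test: 2 | 1128. The prime 2 ramifies in K.

p ramifies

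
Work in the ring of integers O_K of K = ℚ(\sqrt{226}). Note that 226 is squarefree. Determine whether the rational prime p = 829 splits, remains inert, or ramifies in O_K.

splits completely

226 mod 4 = 2, hence disc K = 4·226 = 904 and O_K = ℤ[√226].
disc(K) = 904 is not divisible by 829; 829 is unramified.
Compute (226/829) via Euler: 226^((829-1)/2) mod 829 = 1, so (226/829) = 1.
Legendre symbol 1 ⇒ 829 is split.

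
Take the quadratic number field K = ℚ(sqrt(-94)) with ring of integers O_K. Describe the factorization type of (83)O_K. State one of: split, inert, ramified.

inert

Since -94 ≢ 1 mod 4, the ring of integers is ℤ[√-94] with discriminant 4·(-94) = -376.
Since gcd(83, -376) = 1 the prime 83 does not ramify.
Compute (-94/83) via Euler: 72^((83-1)/2) mod 83 = 82, so (-94/83) = -1.
d is a non-residue mod p, hence 83 remains inert in O_K.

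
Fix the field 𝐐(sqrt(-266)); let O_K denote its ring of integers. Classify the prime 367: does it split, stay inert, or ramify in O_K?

Since -266 ≢ 1 mod 4, the ring of integers is ℤ[√-266] with discriminant 4·(-266) = -1064.
disc(K) = -1064 is not divisible by 367; 367 is unramified.
Legendre symbol by Euler's criterion: (-266/367) ≡ (-266)^183 ≡ 1 (mod 367), i.e. (-266/367) = 1.
Legendre symbol 1 ⇒ 367 is split.

splits completely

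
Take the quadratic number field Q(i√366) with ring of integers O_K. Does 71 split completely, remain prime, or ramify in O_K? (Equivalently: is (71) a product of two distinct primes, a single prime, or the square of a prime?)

-366 mod 4 = 2, hence disc K = 4·(-366) = -1464 and O_K = ℤ[√-366].
71 ∤ -1464, so 71 is unramified.
Legendre symbol by Euler's criterion: (-366/71) ≡ (-366)^35 ≡ 1 (mod 71), i.e. (-366/71) = 1.
d is a quadratic residue mod p, hence 71 splits in O_K.

71 splits in O_K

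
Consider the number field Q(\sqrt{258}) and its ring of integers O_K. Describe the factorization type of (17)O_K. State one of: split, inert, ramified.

d = 258 ≡ 2 (mod 4), so O_K = ℤ[√258] and disc(K) = 4d = 1032.
disc(K) = 1032 is not divisible by 17; 17 is unramified.
Legendre symbol by Euler's criterion: (258/17) ≡ 258^8 ≡ 16 (mod 17), i.e. (258/17) = -1.
(258/17) = -1, so 17 is inert.

inert — (17) stays prime in O_K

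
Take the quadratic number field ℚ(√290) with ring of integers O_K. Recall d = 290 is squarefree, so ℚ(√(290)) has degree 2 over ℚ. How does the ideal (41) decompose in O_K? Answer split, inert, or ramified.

290 mod 4 = 2, hence disc K = 4·290 = 1160 and O_K = ℤ[√290].
Since gcd(41, 1160) = 1 the prime 41 does not ramify.
Legendre symbol by Euler's criterion: (290/41) ≡ 290^20 ≡ 40 (mod 41), i.e. (290/41) = -1.
Legendre symbol -1 ⇒ 41 is inert.

remains prime (inert)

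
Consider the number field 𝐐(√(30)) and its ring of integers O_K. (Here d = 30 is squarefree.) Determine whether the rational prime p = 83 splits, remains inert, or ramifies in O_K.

Since 30 ≢ 1 mod 4, the ring of integers is ℤ[√30] with discriminant 4·30 = 120.
Since gcd(83, 120) = 1 the prime 83 does not ramify.
Compute (30/83) via Euler: 30^((83-1)/2) mod 83 = 1, so (30/83) = 1.
d is a quadratic residue mod p, hence 83 splits in O_K.

split — (83) = 𝔭₁𝔭₂ with 𝔭₁ ≠ 𝔭₂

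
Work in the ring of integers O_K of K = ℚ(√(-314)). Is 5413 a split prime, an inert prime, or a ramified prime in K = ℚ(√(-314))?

inert

Since -314 ≢ 1 mod 4, the ring of integers is ℤ[√-314] with discriminant 4·(-314) = -1256.
Since gcd(5413, -1256) = 1 the prime 5413 does not ramify.
Legendre symbol by Euler's criterion: (-314/5413) ≡ (-314)^2706 ≡ 5412 (mod 5413), i.e. (-314/5413) = -1.
Legendre symbol -1 ⇒ 5413 is inert.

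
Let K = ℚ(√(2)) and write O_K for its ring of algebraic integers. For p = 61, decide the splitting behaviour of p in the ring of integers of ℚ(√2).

d = 2 ≡ 2 (mod 4), so O_K = ℤ[√2] and disc(K) = 4d = 8.
61 ∤ 8, so 61 is unramified.
Euler's criterion: 2^30 mod 61 = 60. Thus (2|61) = -1.
(2/61) = -1, so 61 is inert.

inert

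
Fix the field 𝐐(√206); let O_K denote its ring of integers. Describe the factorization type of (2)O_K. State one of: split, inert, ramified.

Since 206 ≢ 1 mod 4, the ring of integers is ℤ[√206] with discriminant 4·206 = 824.
2 divides disc(K) = 824, so 2 ramifies.

p ramifies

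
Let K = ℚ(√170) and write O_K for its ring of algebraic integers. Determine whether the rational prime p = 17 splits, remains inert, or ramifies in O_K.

170 mod 4 = 2, hence disc K = 4·170 = 680 and O_K = ℤ[√170].
Ramification test: 17 | 680. The prime 17 ramifies in K.

ramified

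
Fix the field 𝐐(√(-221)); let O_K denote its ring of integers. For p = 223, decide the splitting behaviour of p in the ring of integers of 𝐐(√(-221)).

split

Since -221 ≢ 1 mod 4, the ring of integers is ℤ[√-221] with discriminant 4·(-221) = -884.
Since gcd(223, -884) = 1 the prime 223 does not ramify.
Legendre symbol by Euler's criterion: (-221/223) ≡ (-221)^111 ≡ 1 (mod 223), i.e. (-221/223) = 1.
Legendre symbol 1 ⇒ 223 is split.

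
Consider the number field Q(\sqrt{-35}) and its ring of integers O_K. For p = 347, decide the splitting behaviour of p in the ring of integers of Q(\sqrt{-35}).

-35 mod 4 = 1, hence disc K = -35 and O_K = ℤ[(1+√-35)/2].
347 ∤ -35, so 347 is unramified.
Legendre symbol by Euler's criterion: (-35/347) ≡ (-35)^173 ≡ 346 (mod 347), i.e. (-35/347) = -1.
d is a non-residue mod p, hence 347 remains inert in O_K.

347 remains inert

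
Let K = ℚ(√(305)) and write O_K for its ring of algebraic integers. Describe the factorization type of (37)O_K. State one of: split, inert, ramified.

splits completely

Since 305 ≡ 1 mod 4, the ring of integers is ℤ[(1+√305)/2] with discriminant 305.
disc(K) = 305 is not divisible by 37; 37 is unramified.
(305/37) = 9^18 mod 37 = 1, giving Legendre symbol 1.
(305/37) = 1, so 37 splits.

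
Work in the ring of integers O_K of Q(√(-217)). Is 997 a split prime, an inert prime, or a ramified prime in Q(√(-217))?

-217 mod 4 = 3, hence disc K = 4·(-217) = -868 and O_K = ℤ[√-217].
disc(K) = -868 is not divisible by 997; 997 is unramified.
Legendre symbol by Euler's criterion: (-217/997) ≡ (-217)^498 ≡ 996 (mod 997), i.e. (-217/997) = -1.
d is a non-residue mod p, hence 997 remains inert in O_K.

remains prime (inert)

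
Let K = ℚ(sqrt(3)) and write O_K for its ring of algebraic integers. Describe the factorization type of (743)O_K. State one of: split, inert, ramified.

3 mod 4 = 3, hence disc K = 4·3 = 12 and O_K = ℤ[√3].
743 ∤ 12, so 743 is unramified.
(3/743) = 3^371 mod 743 = 1, giving Legendre symbol 1.
Legendre symbol 1 ⇒ 743 is split.

split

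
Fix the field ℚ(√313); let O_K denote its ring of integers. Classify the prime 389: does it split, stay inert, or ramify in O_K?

Since 313 ≡ 1 mod 4, the ring of integers is ℤ[(1+√313)/2] with discriminant 313.
Since gcd(389, 313) = 1 the prime 389 does not ramify.
Compute (313/389) via Euler: 313^((389-1)/2) mod 389 = 1, so (313/389) = 1.
(313/389) = 1, so 389 splits.

split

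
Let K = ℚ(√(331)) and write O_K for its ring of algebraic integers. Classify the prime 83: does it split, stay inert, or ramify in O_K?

remains prime (inert)

331 mod 4 = 3, hence disc K = 4·331 = 1324 and O_K = ℤ[√331].
disc(K) = 1324 is not divisible by 83; 83 is unramified.
Compute (331/83) via Euler: 82^((83-1)/2) mod 83 = 82, so (331/83) = -1.
d is a non-residue mod p, hence 83 remains inert in O_K.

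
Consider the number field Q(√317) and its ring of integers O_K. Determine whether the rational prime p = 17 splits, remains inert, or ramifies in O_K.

remains prime (inert)

d = 317 ≡ 1 (mod 4), so O_K = ℤ[(1+√317)/2] and disc(K) = d = 317.
17 ∤ 317, so 17 is unramified.
Legendre symbol by Euler's criterion: (317/17) ≡ 317^8 ≡ 16 (mod 17), i.e. (317/17) = -1.
d is a non-residue mod p, hence 17 remains inert in O_K.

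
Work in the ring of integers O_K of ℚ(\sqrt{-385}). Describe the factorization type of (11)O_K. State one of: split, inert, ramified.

p ramifies

Since -385 ≢ 1 mod 4, the ring of integers is ℤ[√-385] with discriminant 4·(-385) = -1540.
11 divides disc(K) = -1540, so 11 ramifies.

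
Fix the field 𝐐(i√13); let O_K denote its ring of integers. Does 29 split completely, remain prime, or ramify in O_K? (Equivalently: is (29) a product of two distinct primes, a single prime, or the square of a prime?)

p splits

Since -13 ≢ 1 mod 4, the ring of integers is ℤ[√-13] with discriminant 4·(-13) = -52.
29 ∤ -52, so 29 is unramified.
(-13/29) = 16^14 mod 29 = 1, giving Legendre symbol 1.
Legendre symbol 1 ⇒ 29 is split.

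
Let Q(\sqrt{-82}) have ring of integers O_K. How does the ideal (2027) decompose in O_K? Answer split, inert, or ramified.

Since -82 ≢ 1 mod 4, the ring of integers is ℤ[√-82] with discriminant 4·(-82) = -328.
disc(K) = -328 is not divisible by 2027; 2027 is unramified.
Compute (-82/2027) via Euler: 1945^((2027-1)/2) mod 2027 = 1, so (-82/2027) = 1.
d is a quadratic residue mod p, hence 2027 splits in O_K.

split — (2027) = 𝔭₁𝔭₂ with 𝔭₁ ≠ 𝔭₂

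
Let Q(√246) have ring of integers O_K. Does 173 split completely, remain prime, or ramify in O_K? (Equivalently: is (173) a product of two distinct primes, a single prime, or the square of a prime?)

173 splits in O_K

d = 246 ≡ 2 (mod 4), so O_K = ℤ[√246] and disc(K) = 4d = 984.
Since gcd(173, 984) = 1 the prime 173 does not ramify.
(246/173) = 73^86 mod 173 = 1, giving Legendre symbol 1.
d is a quadratic residue mod p, hence 173 splits in O_K.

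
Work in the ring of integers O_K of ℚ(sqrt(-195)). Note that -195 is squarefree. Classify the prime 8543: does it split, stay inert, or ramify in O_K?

-195 mod 4 = 1, hence disc K = -195 and O_K = ℤ[(1+√-195)/2].
Since gcd(8543, -195) = 1 the prime 8543 does not ramify.
Euler's criterion: (-195)^4271 mod 8543 = 8542. Thus (-195|8543) = -1.
(-195/8543) = -1, so 8543 is inert.

8543 remains inert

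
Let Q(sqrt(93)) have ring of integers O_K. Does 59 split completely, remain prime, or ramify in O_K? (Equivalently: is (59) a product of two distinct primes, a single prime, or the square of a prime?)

d = 93 ≡ 1 (mod 4), so O_K = ℤ[(1+√93)/2] and disc(K) = d = 93.
disc(K) = 93 is not divisible by 59; 59 is unramified.
Legendre symbol by Euler's criterion: (93/59) ≡ 93^29 ≡ 58 (mod 59), i.e. (93/59) = -1.
d is a non-residue mod p, hence 59 remains inert in O_K.

inert — (59) stays prime in O_K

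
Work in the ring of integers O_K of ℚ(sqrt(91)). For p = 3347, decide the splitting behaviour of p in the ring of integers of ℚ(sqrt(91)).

splits completely

91 mod 4 = 3, hence disc K = 4·91 = 364 and O_K = ℤ[√91].
Since gcd(3347, 364) = 1 the prime 3347 does not ramify.
(91/3347) = 91^1673 mod 3347 = 1, giving Legendre symbol 1.
(91/3347) = 1, so 3347 splits.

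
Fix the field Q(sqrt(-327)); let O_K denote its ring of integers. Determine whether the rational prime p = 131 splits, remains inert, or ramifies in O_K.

d = -327 ≡ 1 (mod 4), so O_K = ℤ[(1+√-327)/2] and disc(K) = d = -327.
131 ∤ -327, so 131 is unramified.
Compute (-327/131) via Euler: 66^((131-1)/2) mod 131 = 130, so (-327/131) = -1.
Legendre symbol -1 ⇒ 131 is inert.

131 remains inert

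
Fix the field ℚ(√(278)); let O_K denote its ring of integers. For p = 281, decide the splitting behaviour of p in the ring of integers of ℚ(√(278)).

d = 278 ≡ 2 (mod 4), so O_K = ℤ[√278] and disc(K) = 4d = 1112.
disc(K) = 1112 is not divisible by 281; 281 is unramified.
(278/281) = 278^140 mod 281 = 280, giving Legendre symbol -1.
Legendre symbol -1 ⇒ 281 is inert.

inert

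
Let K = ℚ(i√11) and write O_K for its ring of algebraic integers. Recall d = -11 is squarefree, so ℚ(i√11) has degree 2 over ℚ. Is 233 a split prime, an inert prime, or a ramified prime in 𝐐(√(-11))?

inert

Since -11 ≡ 1 mod 4, the ring of integers is ℤ[(1+√-11)/2] with discriminant -11.
disc(K) = -11 is not divisible by 233; 233 is unramified.
Legendre symbol by Euler's criterion: (-11/233) ≡ (-11)^116 ≡ 232 (mod 233), i.e. (-11/233) = -1.
d is a non-residue mod p, hence 233 remains inert in O_K.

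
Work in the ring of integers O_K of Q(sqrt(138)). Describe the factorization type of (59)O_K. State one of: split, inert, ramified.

d = 138 ≡ 2 (mod 4), so O_K = ℤ[√138] and disc(K) = 4d = 552.
disc(K) = 552 is not divisible by 59; 59 is unramified.
Euler's criterion: 138^29 mod 59 = 1. Thus (138|59) = 1.
d is a quadratic residue mod p, hence 59 splits in O_K.

split — (59) = 𝔭₁𝔭₂ with 𝔭₁ ≠ 𝔭₂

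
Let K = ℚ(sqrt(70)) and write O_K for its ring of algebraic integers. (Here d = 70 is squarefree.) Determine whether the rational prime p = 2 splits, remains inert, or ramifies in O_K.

d = 70 ≡ 2 (mod 4), so O_K = ℤ[√70] and disc(K) = 4d = 280.
disc(K) = 280 = 2·140, so p = 2 is ramified.

2 is ramified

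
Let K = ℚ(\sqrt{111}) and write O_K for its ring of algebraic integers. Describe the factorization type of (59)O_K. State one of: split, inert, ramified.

d = 111 ≡ 3 (mod 4), so O_K = ℤ[√111] and disc(K) = 4d = 444.
disc(K) = 444 is not divisible by 59; 59 is unramified.
Euler's criterion: 111^29 mod 59 = 58. Thus (111|59) = -1.
Legendre symbol -1 ⇒ 59 is inert.

p is inert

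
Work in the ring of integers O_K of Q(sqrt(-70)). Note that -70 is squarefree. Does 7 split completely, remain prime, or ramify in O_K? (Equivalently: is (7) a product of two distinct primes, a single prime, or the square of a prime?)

7 is ramified

-70 mod 4 = 2, hence disc K = 4·(-70) = -280 and O_K = ℤ[√-70].
7 divides disc(K) = -280, so 7 ramifies.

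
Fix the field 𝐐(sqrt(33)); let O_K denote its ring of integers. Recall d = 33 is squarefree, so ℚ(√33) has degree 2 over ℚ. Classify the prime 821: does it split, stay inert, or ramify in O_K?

split

d = 33 ≡ 1 (mod 4), so O_K = ℤ[(1+√33)/2] and disc(K) = d = 33.
Since gcd(821, 33) = 1 the prime 821 does not ramify.
(33/821) = 33^410 mod 821 = 1, giving Legendre symbol 1.
(33/821) = 1, so 821 splits.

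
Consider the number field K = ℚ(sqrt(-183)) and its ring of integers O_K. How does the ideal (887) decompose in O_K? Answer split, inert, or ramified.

d = -183 ≡ 1 (mod 4), so O_K = ℤ[(1+√-183)/2] and disc(K) = d = -183.
disc(K) = -183 is not divisible by 887; 887 is unramified.
(-183/887) = 704^443 mod 887 = 1, giving Legendre symbol 1.
(-183/887) = 1, so 887 splits.

splits completely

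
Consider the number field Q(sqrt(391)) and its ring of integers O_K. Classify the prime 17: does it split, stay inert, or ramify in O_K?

ramified — (17) = 𝔭²

391 mod 4 = 3, hence disc K = 4·391 = 1564 and O_K = ℤ[√391].
disc(K) = 1564 = 17·92, so p = 17 is ramified.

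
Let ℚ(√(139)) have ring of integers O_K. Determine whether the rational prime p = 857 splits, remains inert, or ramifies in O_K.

139 mod 4 = 3, hence disc K = 4·139 = 556 and O_K = ℤ[√139].
857 ∤ 556, so 857 is unramified.
(139/857) = 139^428 mod 857 = 856, giving Legendre symbol -1.
Legendre symbol -1 ⇒ 857 is inert.

857 remains inert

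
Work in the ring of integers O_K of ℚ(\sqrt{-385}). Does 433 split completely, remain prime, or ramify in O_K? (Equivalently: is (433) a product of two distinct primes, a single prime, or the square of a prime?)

p splits

d = -385 ≡ 3 (mod 4), so O_K = ℤ[√-385] and disc(K) = 4d = -1540.
433 ∤ -1540, so 433 is unramified.
(-385/433) = 48^216 mod 433 = 1, giving Legendre symbol 1.
Legendre symbol 1 ⇒ 433 is split.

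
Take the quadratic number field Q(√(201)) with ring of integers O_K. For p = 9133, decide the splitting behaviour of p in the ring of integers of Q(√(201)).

9133 splits in O_K

Since 201 ≡ 1 mod 4, the ring of integers is ℤ[(1+√201)/2] with discriminant 201.
disc(K) = 201 is not divisible by 9133; 9133 is unramified.
Euler's criterion: 201^4566 mod 9133 = 1. Thus (201|9133) = 1.
(201/9133) = 1, so 9133 splits.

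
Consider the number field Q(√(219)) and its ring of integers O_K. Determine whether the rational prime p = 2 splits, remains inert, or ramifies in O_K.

p ramifies

Since 219 ≢ 1 mod 4, the ring of integers is ℤ[√219] with discriminant 4·219 = 876.
Ramification test: 2 | 876. The prime 2 ramifies in K.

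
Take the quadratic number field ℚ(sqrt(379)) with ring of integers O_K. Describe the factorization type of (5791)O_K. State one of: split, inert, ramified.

d = 379 ≡ 3 (mod 4), so O_K = ℤ[√379] and disc(K) = 4d = 1516.
disc(K) = 1516 is not divisible by 5791; 5791 is unramified.
Legendre symbol by Euler's criterion: (379/5791) ≡ 379^2895 ≡ 5790 (mod 5791), i.e. (379/5791) = -1.
Legendre symbol -1 ⇒ 5791 is inert.

inert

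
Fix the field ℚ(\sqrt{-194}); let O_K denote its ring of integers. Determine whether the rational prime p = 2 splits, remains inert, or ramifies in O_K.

ramifies in O_K

Since -194 ≢ 1 mod 4, the ring of integers is ℤ[√-194] with discriminant 4·(-194) = -776.
2 divides disc(K) = -776, so 2 ramifies.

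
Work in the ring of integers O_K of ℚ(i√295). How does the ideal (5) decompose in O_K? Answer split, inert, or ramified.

-295 mod 4 = 1, hence disc K = -295 and O_K = ℤ[(1+√-295)/2].
disc(K) = -295 = 5·(-59), so p = 5 is ramified.

ramified — (5) = 𝔭²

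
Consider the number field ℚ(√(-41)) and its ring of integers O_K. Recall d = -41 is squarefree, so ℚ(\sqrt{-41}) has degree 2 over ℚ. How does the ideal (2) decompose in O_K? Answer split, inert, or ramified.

2 is ramified

d = -41 ≡ 3 (mod 4), so O_K = ℤ[√-41] and disc(K) = 4d = -164.
disc(K) = -164 = 2·(-82), so p = 2 is ramified.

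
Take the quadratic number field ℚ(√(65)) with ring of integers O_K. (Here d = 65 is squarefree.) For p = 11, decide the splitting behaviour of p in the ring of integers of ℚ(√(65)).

d = 65 ≡ 1 (mod 4), so O_K = ℤ[(1+√65)/2] and disc(K) = d = 65.
Since gcd(11, 65) = 1 the prime 11 does not ramify.
Euler's criterion: 65^5 mod 11 = 10. Thus (65|11) = -1.
(65/11) = -1, so 11 is inert.

inert — (11) stays prime in O_K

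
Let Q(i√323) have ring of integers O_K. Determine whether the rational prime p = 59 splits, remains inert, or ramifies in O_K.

p is inert

d = -323 ≡ 1 (mod 4), so O_K = ℤ[(1+√-323)/2] and disc(K) = d = -323.
59 ∤ -323, so 59 is unramified.
Euler's criterion: (-323)^29 mod 59 = 58. Thus (-323|59) = -1.
d is a non-residue mod p, hence 59 remains inert in O_K.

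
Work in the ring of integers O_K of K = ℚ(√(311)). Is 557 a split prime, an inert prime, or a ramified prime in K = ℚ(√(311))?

p is inert

Since 311 ≢ 1 mod 4, the ring of integers is ℤ[√311] with discriminant 4·311 = 1244.
Since gcd(557, 1244) = 1 the prime 557 does not ramify.
Legendre symbol by Euler's criterion: (311/557) ≡ 311^278 ≡ 556 (mod 557), i.e. (311/557) = -1.
(311/557) = -1, so 557 is inert.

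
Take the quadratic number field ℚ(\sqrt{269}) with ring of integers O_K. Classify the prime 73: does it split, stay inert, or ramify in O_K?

p splits

d = 269 ≡ 1 (mod 4), so O_K = ℤ[(1+√269)/2] and disc(K) = d = 269.
disc(K) = 269 is not divisible by 73; 73 is unramified.
Euler's criterion: 269^36 mod 73 = 1. Thus (269|73) = 1.
Legendre symbol 1 ⇒ 73 is split.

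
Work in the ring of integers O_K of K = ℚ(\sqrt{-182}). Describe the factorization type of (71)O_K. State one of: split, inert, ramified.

remains prime (inert)

Since -182 ≢ 1 mod 4, the ring of integers is ℤ[√-182] with discriminant 4·(-182) = -728.
71 ∤ -728, so 71 is unramified.
Legendre symbol by Euler's criterion: (-182/71) ≡ (-182)^35 ≡ 70 (mod 71), i.e. (-182/71) = -1.
(-182/71) = -1, so 71 is inert.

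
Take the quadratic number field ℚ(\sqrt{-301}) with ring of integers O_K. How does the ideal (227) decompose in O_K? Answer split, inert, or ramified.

-301 mod 4 = 3, hence disc K = 4·(-301) = -1204 and O_K = ℤ[√-301].
Since gcd(227, -1204) = 1 the prime 227 does not ramify.
(-301/227) = 153^113 mod 227 = 226, giving Legendre symbol -1.
(-301/227) = -1, so 227 is inert.

inert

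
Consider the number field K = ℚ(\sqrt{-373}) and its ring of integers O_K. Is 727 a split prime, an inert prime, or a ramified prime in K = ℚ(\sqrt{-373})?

p splits

d = -373 ≡ 3 (mod 4), so O_K = ℤ[√-373] and disc(K) = 4d = -1492.
disc(K) = -1492 is not divisible by 727; 727 is unramified.
Legendre symbol by Euler's criterion: (-373/727) ≡ (-373)^363 ≡ 1 (mod 727), i.e. (-373/727) = 1.
Legendre symbol 1 ⇒ 727 is split.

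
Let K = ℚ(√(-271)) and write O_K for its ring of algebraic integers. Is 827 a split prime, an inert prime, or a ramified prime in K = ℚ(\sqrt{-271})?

splits completely

d = -271 ≡ 1 (mod 4), so O_K = ℤ[(1+√-271)/2] and disc(K) = d = -271.
Since gcd(827, -271) = 1 the prime 827 does not ramify.
Compute (-271/827) via Euler: 556^((827-1)/2) mod 827 = 1, so (-271/827) = 1.
Legendre symbol 1 ⇒ 827 is split.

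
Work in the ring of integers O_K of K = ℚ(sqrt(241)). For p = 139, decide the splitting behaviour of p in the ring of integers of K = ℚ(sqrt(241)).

d = 241 ≡ 1 (mod 4), so O_K = ℤ[(1+√241)/2] and disc(K) = d = 241.
139 ∤ 241, so 139 is unramified.
Euler's criterion: 241^69 mod 139 = 138. Thus (241|139) = -1.
d is a non-residue mod p, hence 139 remains inert in O_K.

inert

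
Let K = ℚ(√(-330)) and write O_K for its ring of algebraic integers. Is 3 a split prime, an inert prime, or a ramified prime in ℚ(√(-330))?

-330 mod 4 = 2, hence disc K = 4·(-330) = -1320 and O_K = ℤ[√-330].
Ramification test: 3 | -1320. The prime 3 ramifies in K.

ramifies in O_K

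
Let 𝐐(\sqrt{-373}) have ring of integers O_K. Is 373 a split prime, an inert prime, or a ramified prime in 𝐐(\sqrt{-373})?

ramifies in O_K

Since -373 ≢ 1 mod 4, the ring of integers is ℤ[√-373] with discriminant 4·(-373) = -1492.
Ramification test: 373 | -1492. The prime 373 ramifies in K.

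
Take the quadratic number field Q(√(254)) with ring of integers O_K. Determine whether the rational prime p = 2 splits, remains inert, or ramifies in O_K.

ramified — (2) = 𝔭²

Since 254 ≢ 1 mod 4, the ring of integers is ℤ[√254] with discriminant 4·254 = 1016.
2 divides disc(K) = 1016, so 2 ramifies.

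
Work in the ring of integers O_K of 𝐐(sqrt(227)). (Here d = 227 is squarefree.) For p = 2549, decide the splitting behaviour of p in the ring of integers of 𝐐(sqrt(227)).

inert — (2549) stays prime in O_K

Since 227 ≢ 1 mod 4, the ring of integers is ℤ[√227] with discriminant 4·227 = 908.
Since gcd(2549, 908) = 1 the prime 2549 does not ramify.
(227/2549) = 227^1274 mod 2549 = 2548, giving Legendre symbol -1.
d is a non-residue mod p, hence 2549 remains inert in O_K.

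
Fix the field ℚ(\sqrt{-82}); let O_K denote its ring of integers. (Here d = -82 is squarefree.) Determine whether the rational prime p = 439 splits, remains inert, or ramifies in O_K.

p splits

Since -82 ≢ 1 mod 4, the ring of integers is ℤ[√-82] with discriminant 4·(-82) = -328.
disc(K) = -328 is not divisible by 439; 439 is unramified.
(-82/439) = 357^219 mod 439 = 1, giving Legendre symbol 1.
d is a quadratic residue mod p, hence 439 splits in O_K.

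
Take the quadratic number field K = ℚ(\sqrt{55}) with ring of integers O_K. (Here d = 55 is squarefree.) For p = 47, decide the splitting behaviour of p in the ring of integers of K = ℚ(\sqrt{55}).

55 mod 4 = 3, hence disc K = 4·55 = 220 and O_K = ℤ[√55].
disc(K) = 220 is not divisible by 47; 47 is unramified.
Compute (55/47) via Euler: 8^((47-1)/2) mod 47 = 1, so (55/47) = 1.
Legendre symbol 1 ⇒ 47 is split.

splits completely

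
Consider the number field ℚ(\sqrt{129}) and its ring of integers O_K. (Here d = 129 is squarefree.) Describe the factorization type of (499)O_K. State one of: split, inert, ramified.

129 mod 4 = 1, hence disc K = 129 and O_K = ℤ[(1+√129)/2].
Since gcd(499, 129) = 1 the prime 499 does not ramify.
Legendre symbol by Euler's criterion: (129/499) ≡ 129^249 ≡ 498 (mod 499), i.e. (129/499) = -1.
(129/499) = -1, so 499 is inert.

499 remains inert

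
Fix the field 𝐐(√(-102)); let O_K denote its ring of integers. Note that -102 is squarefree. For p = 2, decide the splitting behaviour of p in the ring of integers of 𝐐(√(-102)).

Since -102 ≢ 1 mod 4, the ring of integers is ℤ[√-102] with discriminant 4·(-102) = -408.
disc(K) = -408 = 2·(-204), so p = 2 is ramified.

ramifies in O_K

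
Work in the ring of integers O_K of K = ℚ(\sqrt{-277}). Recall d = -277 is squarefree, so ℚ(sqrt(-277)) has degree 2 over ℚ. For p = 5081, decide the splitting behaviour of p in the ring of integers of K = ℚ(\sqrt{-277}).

d = -277 ≡ 3 (mod 4), so O_K = ℤ[√-277] and disc(K) = 4d = -1108.
disc(K) = -1108 is not divisible by 5081; 5081 is unramified.
(-277/5081) = 4804^2540 mod 5081 = 5080, giving Legendre symbol -1.
(-277/5081) = -1, so 5081 is inert.

remains prime (inert)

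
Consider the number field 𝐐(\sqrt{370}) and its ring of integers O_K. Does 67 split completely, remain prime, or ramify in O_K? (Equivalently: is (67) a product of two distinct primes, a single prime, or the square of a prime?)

67 splits in O_K

Since 370 ≢ 1 mod 4, the ring of integers is ℤ[√370] with discriminant 4·370 = 1480.
Since gcd(67, 1480) = 1 the prime 67 does not ramify.
Legendre symbol by Euler's criterion: (370/67) ≡ 370^33 ≡ 1 (mod 67), i.e. (370/67) = 1.
Legendre symbol 1 ⇒ 67 is split.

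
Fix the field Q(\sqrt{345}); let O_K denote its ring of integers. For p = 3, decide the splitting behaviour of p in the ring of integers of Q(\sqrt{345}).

Since 345 ≡ 1 mod 4, the ring of integers is ℤ[(1+√345)/2] with discriminant 345.
3 divides disc(K) = 345, so 3 ramifies.

p ramifies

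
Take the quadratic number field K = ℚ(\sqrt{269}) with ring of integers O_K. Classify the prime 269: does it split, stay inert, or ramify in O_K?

269 mod 4 = 1, hence disc K = 269 and O_K = ℤ[(1+√269)/2].
269 divides disc(K) = 269, so 269 ramifies.

p ramifies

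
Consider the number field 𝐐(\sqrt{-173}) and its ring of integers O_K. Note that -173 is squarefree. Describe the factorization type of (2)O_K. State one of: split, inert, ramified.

-173 mod 4 = 3, hence disc K = 4·(-173) = -692 and O_K = ℤ[√-173].
disc(K) = -692 = 2·(-346), so p = 2 is ramified.

2 is ramified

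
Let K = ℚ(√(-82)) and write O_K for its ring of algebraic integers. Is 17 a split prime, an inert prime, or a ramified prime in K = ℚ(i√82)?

remains prime (inert)

Since -82 ≢ 1 mod 4, the ring of integers is ℤ[√-82] with discriminant 4·(-82) = -328.
Since gcd(17, -328) = 1 the prime 17 does not ramify.
Legendre symbol by Euler's criterion: (-82/17) ≡ (-82)^8 ≡ 16 (mod 17), i.e. (-82/17) = -1.
(-82/17) = -1, so 17 is inert.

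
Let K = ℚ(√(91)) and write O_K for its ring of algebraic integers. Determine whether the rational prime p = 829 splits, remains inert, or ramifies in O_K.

91 mod 4 = 3, hence disc K = 4·91 = 364 and O_K = ℤ[√91].
disc(K) = 364 is not divisible by 829; 829 is unramified.
Legendre symbol by Euler's criterion: (91/829) ≡ 91^414 ≡ 828 (mod 829), i.e. (91/829) = -1.
(91/829) = -1, so 829 is inert.

remains prime (inert)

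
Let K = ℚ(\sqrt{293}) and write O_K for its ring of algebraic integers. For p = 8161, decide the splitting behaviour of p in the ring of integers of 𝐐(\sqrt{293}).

293 mod 4 = 1, hence disc K = 293 and O_K = ℤ[(1+√293)/2].
disc(K) = 293 is not divisible by 8161; 8161 is unramified.
(293/8161) = 293^4080 mod 8161 = 1, giving Legendre symbol 1.
Legendre symbol 1 ⇒ 8161 is split.

split — (8161) = 𝔭₁𝔭₂ with 𝔭₁ ≠ 𝔭₂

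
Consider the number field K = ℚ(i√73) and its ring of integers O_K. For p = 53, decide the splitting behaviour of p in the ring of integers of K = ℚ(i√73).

d = -73 ≡ 3 (mod 4), so O_K = ℤ[√-73] and disc(K) = 4d = -292.
Since gcd(53, -292) = 1 the prime 53 does not ramify.
(-73/53) = 33^26 mod 53 = 52, giving Legendre symbol -1.
(-73/53) = -1, so 53 is inert.

remains prime (inert)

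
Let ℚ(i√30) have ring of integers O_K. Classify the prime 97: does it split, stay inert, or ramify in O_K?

d = -30 ≡ 2 (mod 4), so O_K = ℤ[√-30] and disc(K) = 4d = -120.
Since gcd(97, -120) = 1 the prime 97 does not ramify.
Legendre symbol by Euler's criterion: (-30/97) ≡ (-30)^48 ≡ 96 (mod 97), i.e. (-30/97) = -1.
d is a non-residue mod p, hence 97 remains inert in O_K.

inert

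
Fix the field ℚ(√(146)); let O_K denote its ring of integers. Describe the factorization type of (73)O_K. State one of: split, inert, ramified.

146 mod 4 = 2, hence disc K = 4·146 = 584 and O_K = ℤ[√146].
disc(K) = 584 = 73·8, so p = 73 is ramified.

ramified — (73) = 𝔭²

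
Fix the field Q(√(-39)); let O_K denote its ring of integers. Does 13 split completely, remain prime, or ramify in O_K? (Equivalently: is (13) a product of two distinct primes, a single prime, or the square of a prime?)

d = -39 ≡ 1 (mod 4), so O_K = ℤ[(1+√-39)/2] and disc(K) = d = -39.
disc(K) = -39 = 13·(-3), so p = 13 is ramified.

ramified — (13) = 𝔭²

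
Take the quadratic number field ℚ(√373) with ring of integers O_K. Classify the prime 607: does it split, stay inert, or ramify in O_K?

inert — (607) stays prime in O_K

Since 373 ≡ 1 mod 4, the ring of integers is ℤ[(1+√373)/2] with discriminant 373.
disc(K) = 373 is not divisible by 607; 607 is unramified.
(373/607) = 373^303 mod 607 = 606, giving Legendre symbol -1.
(373/607) = -1, so 607 is inert.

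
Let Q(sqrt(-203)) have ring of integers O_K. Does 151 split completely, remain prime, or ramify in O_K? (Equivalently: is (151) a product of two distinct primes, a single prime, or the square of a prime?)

151 splits in O_K

-203 mod 4 = 1, hence disc K = -203 and O_K = ℤ[(1+√-203)/2].
disc(K) = -203 is not divisible by 151; 151 is unramified.
(-203/151) = 99^75 mod 151 = 1, giving Legendre symbol 1.
d is a quadratic residue mod p, hence 151 splits in O_K.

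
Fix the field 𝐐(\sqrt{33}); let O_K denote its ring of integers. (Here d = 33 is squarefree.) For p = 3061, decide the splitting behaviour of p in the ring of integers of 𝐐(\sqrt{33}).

d = 33 ≡ 1 (mod 4), so O_K = ℤ[(1+√33)/2] and disc(K) = d = 33.
3061 ∤ 33, so 3061 is unramified.
Compute (33/3061) via Euler: 33^((3061-1)/2) mod 3061 = 1, so (33/3061) = 1.
d is a quadratic residue mod p, hence 3061 splits in O_K.

split — (3061) = 𝔭₁𝔭₂ with 𝔭₁ ≠ 𝔭₂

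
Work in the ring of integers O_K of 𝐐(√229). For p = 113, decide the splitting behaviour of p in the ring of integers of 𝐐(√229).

113 remains inert

229 mod 4 = 1, hence disc K = 229 and O_K = ℤ[(1+√229)/2].
Since gcd(113, 229) = 1 the prime 113 does not ramify.
Legendre symbol by Euler's criterion: (229/113) ≡ 229^56 ≡ 112 (mod 113), i.e. (229/113) = -1.
Legendre symbol -1 ⇒ 113 is inert.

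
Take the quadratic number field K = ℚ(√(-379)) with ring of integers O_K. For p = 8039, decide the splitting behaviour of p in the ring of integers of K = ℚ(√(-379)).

-379 mod 4 = 1, hence disc K = -379 and O_K = ℤ[(1+√-379)/2].
Since gcd(8039, -379) = 1 the prime 8039 does not ramify.
(-379/8039) = 7660^4019 mod 8039 = 1, giving Legendre symbol 1.
Legendre symbol 1 ⇒ 8039 is split.

split — (8039) = 𝔭₁𝔭₂ with 𝔭₁ ≠ 𝔭₂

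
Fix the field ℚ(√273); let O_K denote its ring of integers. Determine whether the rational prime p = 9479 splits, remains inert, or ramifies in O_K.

Since 273 ≡ 1 mod 4, the ring of integers is ℤ[(1+√273)/2] with discriminant 273.
disc(K) = 273 is not divisible by 9479; 9479 is unramified.
(273/9479) = 273^4739 mod 9479 = 1, giving Legendre symbol 1.
d is a quadratic residue mod p, hence 9479 splits in O_K.

split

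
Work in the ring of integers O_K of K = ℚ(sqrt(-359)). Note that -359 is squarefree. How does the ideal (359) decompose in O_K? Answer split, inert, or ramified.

p ramifies

d = -359 ≡ 1 (mod 4), so O_K = ℤ[(1+√-359)/2] and disc(K) = d = -359.
disc(K) = -359 = 359·(-1), so p = 359 is ramified.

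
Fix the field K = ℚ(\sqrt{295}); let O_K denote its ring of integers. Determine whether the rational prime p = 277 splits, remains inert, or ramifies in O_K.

Since 295 ≢ 1 mod 4, the ring of integers is ℤ[√295] with discriminant 4·295 = 1180.
Since gcd(277, 1180) = 1 the prime 277 does not ramify.
Legendre symbol by Euler's criterion: (295/277) ≡ 295^138 ≡ 276 (mod 277), i.e. (295/277) = -1.
d is a non-residue mod p, hence 277 remains inert in O_K.

p is inert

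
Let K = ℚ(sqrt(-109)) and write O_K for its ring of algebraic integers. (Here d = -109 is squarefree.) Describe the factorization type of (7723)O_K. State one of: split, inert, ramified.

p is inert

-109 mod 4 = 3, hence disc K = 4·(-109) = -436 and O_K = ℤ[√-109].
disc(K) = -436 is not divisible by 7723; 7723 is unramified.
(-109/7723) = 7614^3861 mod 7723 = 7722, giving Legendre symbol -1.
Legendre symbol -1 ⇒ 7723 is inert.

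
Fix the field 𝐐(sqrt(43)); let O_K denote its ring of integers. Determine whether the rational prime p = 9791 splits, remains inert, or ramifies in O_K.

p splits

Since 43 ≢ 1 mod 4, the ring of integers is ℤ[√43] with discriminant 4·43 = 172.
disc(K) = 172 is not divisible by 9791; 9791 is unramified.
Compute (43/9791) via Euler: 43^((9791-1)/2) mod 9791 = 1, so (43/9791) = 1.
(43/9791) = 1, so 9791 splits.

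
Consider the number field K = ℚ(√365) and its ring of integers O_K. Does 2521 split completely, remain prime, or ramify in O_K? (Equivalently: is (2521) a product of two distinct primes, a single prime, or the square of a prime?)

inert

365 mod 4 = 1, hence disc K = 365 and O_K = ℤ[(1+√365)/2].
disc(K) = 365 is not divisible by 2521; 2521 is unramified.
Euler's criterion: 365^1260 mod 2521 = 2520. Thus (365|2521) = -1.
d is a non-residue mod p, hence 2521 remains inert in O_K.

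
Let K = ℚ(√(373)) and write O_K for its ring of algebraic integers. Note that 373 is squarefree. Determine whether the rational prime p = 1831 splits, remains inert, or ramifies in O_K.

inert — (1831) stays prime in O_K

d = 373 ≡ 1 (mod 4), so O_K = ℤ[(1+√373)/2] and disc(K) = d = 373.
Since gcd(1831, 373) = 1 the prime 1831 does not ramify.
(373/1831) = 373^915 mod 1831 = 1830, giving Legendre symbol -1.
d is a non-residue mod p, hence 1831 remains inert in O_K.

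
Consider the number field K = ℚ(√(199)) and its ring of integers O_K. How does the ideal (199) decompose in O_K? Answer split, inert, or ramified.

Since 199 ≢ 1 mod 4, the ring of integers is ℤ[√199] with discriminant 4·199 = 796.
199 divides disc(K) = 796, so 199 ramifies.

p ramifies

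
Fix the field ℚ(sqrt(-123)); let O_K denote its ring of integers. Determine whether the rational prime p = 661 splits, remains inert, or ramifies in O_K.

split — (661) = 𝔭₁𝔭₂ with 𝔭₁ ≠ 𝔭₂

Since -123 ≡ 1 mod 4, the ring of integers is ℤ[(1+√-123)/2] with discriminant -123.
661 ∤ -123, so 661 is unramified.
Compute (-123/661) via Euler: 538^((661-1)/2) mod 661 = 1, so (-123/661) = 1.
Legendre symbol 1 ⇒ 661 is split.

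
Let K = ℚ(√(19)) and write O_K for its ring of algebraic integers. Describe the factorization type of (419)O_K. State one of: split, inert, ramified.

p is inert

d = 19 ≡ 3 (mod 4), so O_K = ℤ[√19] and disc(K) = 4d = 76.
Since gcd(419, 76) = 1 the prime 419 does not ramify.
(19/419) = 19^209 mod 419 = 418, giving Legendre symbol -1.
d is a non-residue mod p, hence 419 remains inert in O_K.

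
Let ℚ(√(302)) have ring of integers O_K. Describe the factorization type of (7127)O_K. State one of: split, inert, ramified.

302 mod 4 = 2, hence disc K = 4·302 = 1208 and O_K = ℤ[√302].
Since gcd(7127, 1208) = 1 the prime 7127 does not ramify.
Legendre symbol by Euler's criterion: (302/7127) ≡ 302^3563 ≡ 1 (mod 7127), i.e. (302/7127) = 1.
d is a quadratic residue mod p, hence 7127 splits in O_K.

7127 splits in O_K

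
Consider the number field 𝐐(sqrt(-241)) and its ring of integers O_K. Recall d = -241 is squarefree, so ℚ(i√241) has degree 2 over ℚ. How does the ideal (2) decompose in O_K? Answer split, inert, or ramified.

d = -241 ≡ 3 (mod 4), so O_K = ℤ[√-241] and disc(K) = 4d = -964.
Ramification test: 2 | -964. The prime 2 ramifies in K.

p ramifies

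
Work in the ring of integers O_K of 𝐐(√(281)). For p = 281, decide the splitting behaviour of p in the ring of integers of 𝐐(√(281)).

ramifies in O_K

281 mod 4 = 1, hence disc K = 281 and O_K = ℤ[(1+√281)/2].
Ramification test: 281 | 281. The prime 281 ramifies in K.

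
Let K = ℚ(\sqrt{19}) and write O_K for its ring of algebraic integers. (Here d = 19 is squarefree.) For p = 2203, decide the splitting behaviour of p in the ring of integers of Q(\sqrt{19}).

19 mod 4 = 3, hence disc K = 4·19 = 76 and O_K = ℤ[√19].
disc(K) = 76 is not divisible by 2203; 2203 is unramified.
Legendre symbol by Euler's criterion: (19/2203) ≡ 19^1101 ≡ 1 (mod 2203), i.e. (19/2203) = 1.
d is a quadratic residue mod p, hence 2203 splits in O_K.

split — (2203) = 𝔭₁𝔭₂ with 𝔭₁ ≠ 𝔭₂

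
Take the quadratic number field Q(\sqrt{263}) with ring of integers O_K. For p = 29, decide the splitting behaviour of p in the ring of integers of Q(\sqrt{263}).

d = 263 ≡ 3 (mod 4), so O_K = ℤ[√263] and disc(K) = 4d = 1052.
Since gcd(29, 1052) = 1 the prime 29 does not ramify.
Euler's criterion: 263^14 mod 29 = 28. Thus (263|29) = -1.
Legendre symbol -1 ⇒ 29 is inert.

29 remains inert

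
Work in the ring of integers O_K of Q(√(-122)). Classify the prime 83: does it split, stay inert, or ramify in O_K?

p splits

-122 mod 4 = 2, hence disc K = 4·(-122) = -488 and O_K = ℤ[√-122].
Since gcd(83, -488) = 1 the prime 83 does not ramify.
Legendre symbol by Euler's criterion: (-122/83) ≡ (-122)^41 ≡ 1 (mod 83), i.e. (-122/83) = 1.
d is a quadratic residue mod p, hence 83 splits in O_K.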